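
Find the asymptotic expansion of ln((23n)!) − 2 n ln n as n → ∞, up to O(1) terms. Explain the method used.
ln((23n)!) − 2 n ln n = 21 n ln n + 23(ln 23 − 1) n + (1/2) ln(2π·23n) + O(1/n)

Stirling: ln((23n)!) = 23n ln(23n) − 23n + (1/2) ln(2π·23n) + O(1/n).
Expand 23n ln(23n) = 23n (ln n + ln 23) = 23n ln n + 23n ln 23.
Subtract 2n ln n: leading term is (23 − 2) n ln n = 21 n ln n. The next term is 23n ln 23 − 23n = 23(ln 23 − 1) n. Then the (1/2) ln(2π·23n) correction.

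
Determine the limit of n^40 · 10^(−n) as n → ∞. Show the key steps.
lim = 0

Exponentials with base > 1 dominate every fixed polynomial: for any fixed c, n^c / 10^n → 0 as n → ∞ (e.g. by the ratio test, or by writing 10^n = e^(n ln 10) and noting e^(n ln 10) / n^c → ∞). Hence n^40 · 10^(−n) = n^40 / 10^n → 0.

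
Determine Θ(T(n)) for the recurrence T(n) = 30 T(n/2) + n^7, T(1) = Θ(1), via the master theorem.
T(n) = Θ(n^7)

log_2 30 ≈ 4.907. f(n) = n^7 dominates n^(log_2 30) since 7 > 4.907, and the regularity condition a·f(n/b) = 30·(n/2)^7 = (30/128)·n^7 ≤ c·f(n) holds with c = 30/128 ≈ 0.234 < 1. So this is Case 3: T(n) = Θ(f(n)) = Θ(n^7).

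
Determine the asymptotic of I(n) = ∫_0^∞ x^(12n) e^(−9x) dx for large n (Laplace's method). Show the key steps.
I(n) ~ (sqrt(2π·12n) / 9) · (12n/(9e))^(12n)

Write the integrand as exp(12n ln x − 9x) and set f(x) = 12n ln x − 9x. Then f'(x) = 12n/x − 9 = 0 at x* = 12n/9, and f''(x*) = −12n/x*^2 = −9^2/(12n). Laplace's method (interior maximum) gives
  I(n) ~ e^(f(x*)) · sqrt(2π / |f''(x*)|)
        = exp(12n ln(12n/9) − 12n) · sqrt(2π · 12n / 9^2)
        = (12n/9)^(12n) e^(−12n) · sqrt(2π·12n) / 9
        = (sqrt(2π·12n) / 9) · (12n/(9e))^(12n).
This matches Γ(12n+1)/9^(12n+1) with Stirling applied to Γ.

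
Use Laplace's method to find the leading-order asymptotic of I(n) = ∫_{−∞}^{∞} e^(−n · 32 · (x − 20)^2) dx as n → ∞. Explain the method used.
I(n) = sqrt(π/(32n))

Here φ(x) = 32 · (x − 20)^2 has its unique minimum at x* = 20 with φ(x*) = 0 and φ''(x*) = 64. Laplace's method gives
  I(n) ~ e^(−n φ(x*)) · sqrt(2π / (n · φ''(x*))) = sqrt(2π / (64n)) = sqrt(π/(32n)).
This is exact: substituting u = (x − 20)·sqrt(32n) gives I(n) = (1/sqrt(32n)) ∫_{−∞}^{∞} e^(−u^2) du = sqrt(π/(32n)).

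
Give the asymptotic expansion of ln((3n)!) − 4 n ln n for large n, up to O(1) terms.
ln((3n)!) − 4 n ln n = −n ln n + 3(ln 3 − 1) n + (1/2) ln(2π·3n) + O(1/n)

Stirling: ln((3n)!) = 3n ln(3n) − 3n + (1/2) ln(2π·3n) + O(1/n).
Expand 3n ln(3n) = 3n (ln n + ln 3) = 3n ln n + 3n ln 3.
Subtract 4n ln n: leading term is (3 − 4) n ln n = −n ln n. The next term is 3n ln 3 − 3n = 3(ln 3 − 1) n. Then the (1/2) ln(2π·3n) correction.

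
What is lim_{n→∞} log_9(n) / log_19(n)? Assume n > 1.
lim = ln(19) / ln(9) = log_9(19)

Change of base: log_9(n) = ln n / ln 9 and log_19(n) = ln n / ln 19. The ratio is (ln n / ln 9) · (ln 19 / ln n) = ln 19 / ln 9, a constant independent of n. So the limit is ln 19 / ln 9 = log_9(19).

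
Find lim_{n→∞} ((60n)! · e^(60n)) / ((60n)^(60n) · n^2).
lim = 0

Stirling: (60n)! ~ sqrt(2π·60n) · (60n/e)^(60n). Hence
  (60n)! · e^(60n) / (60n)^(60n) ~ sqrt(2π·60n).
Dividing by n^2: sqrt(2π·60n) / n^2 = sqrt(2π·60) · n^((1−4)/2), so the expression behaves like sqrt(2π·60) · n^((1−4)/2) → 0.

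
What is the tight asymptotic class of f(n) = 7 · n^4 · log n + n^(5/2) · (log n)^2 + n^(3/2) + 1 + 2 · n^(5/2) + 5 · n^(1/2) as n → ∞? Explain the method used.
f(n) ∈ Θ(n^4 · log n)

Compare the terms by growth order. For large n, n^a · (log n)^b dominates n^a' · (log n)^b' iff a > a', or (a = a' and b > b'). Ranking the 6 terms shows the dominant one is 7 · n^4 · log n. Hence f(n) ∈ Θ(n^4 · log n).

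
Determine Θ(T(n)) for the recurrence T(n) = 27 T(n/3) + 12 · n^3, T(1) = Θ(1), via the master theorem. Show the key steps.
T(n) = Θ(n^3 log n)

log_3 27 = 3, and f(n) = 12 · n^3 = Θ(n^(log_3 27)). This is Case 2 of the master theorem: T(n) = Θ(f(n) · log n) = Θ(n^3 log n).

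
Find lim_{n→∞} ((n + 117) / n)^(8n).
lim = e^936

Rewrite as (1 + 117/n)^(8n). By the standard limit (1 + x/n)^n → e^x, we have (1 + 117/n)^n → e^117, and raising to the 8th power gives e^936.
More precisely, ln[(1 + 117/n)^(8n)] = 8n · ln(1 + 117/n) = 8n · (117/n + O(1/n^2)) = 936 + O(1/n) → 936.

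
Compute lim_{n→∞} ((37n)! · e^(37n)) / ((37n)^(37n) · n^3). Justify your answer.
lim = 0

Stirling: (37n)! ~ sqrt(2π·37n) · (37n/e)^(37n). Hence
  (37n)! · e^(37n) / (37n)^(37n) ~ sqrt(2π·37n).
Dividing by n^3: sqrt(2π·37n) / n^3 = sqrt(2π·37) · n^((1−6)/2), so the expression behaves like sqrt(2π·37) · n^((1−6)/2) → 0.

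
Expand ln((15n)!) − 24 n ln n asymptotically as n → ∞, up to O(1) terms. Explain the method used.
ln((15n)!) − 24 n ln n = −9 n ln n + 15(ln 15 − 1) n + (1/2) ln(2π·15n) + O(1/n)

Stirling: ln((15n)!) = 15n ln(15n) − 15n + (1/2) ln(2π·15n) + O(1/n).
Expand 15n ln(15n) = 15n (ln n + ln 15) = 15n ln n + 15n ln 15.
Subtract 24n ln n: leading term is (15 − 24) n ln n = −9 n ln n. The next term is 15n ln 15 − 15n = 15(ln 15 − 1) n. Then the (1/2) ln(2π·15n) correction.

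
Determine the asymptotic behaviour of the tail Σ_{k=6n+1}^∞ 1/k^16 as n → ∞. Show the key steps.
Σ_{k>6n} 1/k^16 ~ 1/(15 · (6n)^15)

Compare to the integral: ∫_{6n}^∞ x^(−16) dx = [−x^(−15)/15]_{6n}^∞ = 1/((16−1)·(6n)^15). Euler-Maclaurin then gives
  Σ_{k>6n} 1/k^16 = ∫_{6n}^∞ dx/x^16 − 1/(2·(6n)^16) + O(1/(6n)^17).
(Equivalently this is ζ(16) − Σ_{k≤6n} 1/k^16.)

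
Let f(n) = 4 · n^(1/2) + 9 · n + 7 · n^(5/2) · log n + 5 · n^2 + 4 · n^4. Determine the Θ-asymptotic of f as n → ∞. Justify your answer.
f(n) ∈ Θ(n^4)

Compare the terms by growth order. For large n, n^a · (log n)^b dominates n^a' · (log n)^b' iff a > a', or (a = a' and b > b'). Ranking the 5 terms shows the dominant one is 4 · n^4. Hence f(n) ∈ Θ(n^4).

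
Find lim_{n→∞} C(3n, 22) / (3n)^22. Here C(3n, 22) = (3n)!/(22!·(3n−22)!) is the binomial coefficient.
lim = 1/22! = 1/1124000727777607680000

With N = 3n → ∞: C(N, 22) / N^22 = [N(N−1)…(N−21)] / (22! · N^22) = (1/22!) · 1 · (1 − 1/(3n)) · … · (1 − 21/(3n)). Each factor → 1 as N → ∞, so the limit is 1/22! = 1/1124000727777607680000.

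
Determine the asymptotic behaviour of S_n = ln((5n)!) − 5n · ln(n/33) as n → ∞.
S_n ~ 5n · (ln 165 − 1) + O(ln n)

Stirling: ln((5n)!) = 5n ln(5n) − 5n + O(ln n).
  S_n = 5n ln(5n) − 5n − 5n ln(n/33) + O(ln n)
      = 5n ln(5n) − 5n ln n + 5n ln 33 − 5n + O(ln n)
      = 5n ln 5 + 5n ln 33 − 5n + O(ln n)
      = 5n (ln 165 − 1) + O(ln n).
Numerically ln(165) − 1 ≈ 4.1059.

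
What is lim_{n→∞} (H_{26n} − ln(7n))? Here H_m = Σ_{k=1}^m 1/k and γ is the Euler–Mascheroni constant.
lim = ln(26/7) + γ

By Euler-Maclaurin, H_m = ln m + γ + O(1/m). So
  H_{26n} − ln(7n) = ln(26n) + γ − ln(7n) + O(1/n)
                       = ln(26/7) + γ + O(1/n).
Hence the limit is ln(26/7) + γ.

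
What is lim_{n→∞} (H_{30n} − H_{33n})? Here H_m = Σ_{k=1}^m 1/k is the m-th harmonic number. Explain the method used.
lim = ln(30/33) = ln(10/11)

Euler-Maclaurin gives H_m = ln m + γ + 1/(2m) + O(1/m^2). The γ and O(1/m) terms cancel in the difference:
  H_{30n} − H_{33n} = ln(30n) − ln(33n) + O(1/n) = ln(30/33) + O(1/n).
Hence the limit is ln(30/33) = ln(10/11).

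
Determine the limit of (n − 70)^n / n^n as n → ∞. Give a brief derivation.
lim = e^(−70)

Rewrite as (1 − 70/n)^(n). By the standard limit (1 + x/n)^n → e^x, we have (1 − 70/n)^n → e^(−70), and raising to the 1st power gives e^(−70).
More precisely, ln[(1 − 70/n)^(n)] = n · ln(1 − 70/n) = n · (-70/n + O(1/n^2)) = -70 + O(1/n) → -70.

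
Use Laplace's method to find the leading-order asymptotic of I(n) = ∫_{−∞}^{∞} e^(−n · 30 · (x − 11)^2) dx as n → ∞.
I(n) = sqrt(π/(30n))

Here φ(x) = 30 · (x − 11)^2 has its unique minimum at x* = 11 with φ(x*) = 0 and φ''(x*) = 60. Laplace's method gives
  I(n) ~ e^(−n φ(x*)) · sqrt(2π / (n · φ''(x*))) = sqrt(2π / (60n)) = sqrt(π/(30n)).
This is exact: substituting u = (x − 11)·sqrt(30n) gives I(n) = (1/sqrt(30n)) ∫_{−∞}^{∞} e^(−u^2) du = sqrt(π/(30n)).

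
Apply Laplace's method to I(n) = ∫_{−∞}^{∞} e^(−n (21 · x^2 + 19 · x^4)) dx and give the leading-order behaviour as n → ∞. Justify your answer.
I(n) ~ sqrt(π/(21n))

φ(x) = 21 · x^2 + 19 · x^4 has its unique global minimum at x* = 0 (since φ'(x) = 42x + 76x^3 = 0 only at x = 0 for real x with both coefficients positive, and φ → ∞ as |x| → ∞). At x* = 0, φ(0) = 0 and φ''(0) = 42. Laplace's method then gives
  I(n) ~ sqrt(2π / (n · φ''(0))) · e^(−n φ(0)) = sqrt(2π / (42n)) = sqrt(π/(21n)).
The 19 · x^4 term contributes only at subleading order (an O(1/n) relative correction).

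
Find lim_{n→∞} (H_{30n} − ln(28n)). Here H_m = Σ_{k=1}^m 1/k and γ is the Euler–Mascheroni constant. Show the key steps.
lim = ln(15/14) + γ

By Euler-Maclaurin, H_m = ln m + γ + O(1/m). So
  H_{30n} − ln(28n) = ln(30n) + γ − ln(28n) + O(1/n)
                       = ln(30/28) + γ + O(1/n).
Hence the limit is ln(30/28) + γ (= ln(15/14)).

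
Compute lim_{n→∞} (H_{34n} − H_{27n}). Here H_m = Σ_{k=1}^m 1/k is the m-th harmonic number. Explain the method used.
lim = ln(34/27)

Euler-Maclaurin gives H_m = ln m + γ + 1/(2m) + O(1/m^2). The γ and O(1/m) terms cancel in the difference:
  H_{34n} − H_{27n} = ln(34n) − ln(27n) + O(1/n) = ln(34/27) + O(1/n).
Hence the limit is ln(34/27).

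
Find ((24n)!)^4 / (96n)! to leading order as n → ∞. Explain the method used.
((24n)!)^4/(96n)! ~ ((2π·24n)^(3/2) / 2) · 4^(−4·24n)  →  0

Write N = 24n. Stirling: N! ~ sqrt(2π N)(N/e)^N and (4N)! ~ sqrt(2π·4N)·(4N/e)^(4N).
  (N!)^4/(4N)! ~ (2π N)^(4/2) (N/e)^(4N) / [sqrt(2π·4N) (4N/e)^(4N)]
     = (2π N)^(4/2) / sqrt(2π·4N) · (N/(4N))^(4N)
     = (2π N)^((4−1)/2) / 2 · 4^(−4N).
Since 4^4 > 1, the factor 4^(−4N) decays exponentially, so the ratio → 0. Substituting N = 24n gives the stated form.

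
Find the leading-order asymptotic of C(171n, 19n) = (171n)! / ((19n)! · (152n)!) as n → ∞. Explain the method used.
C(171n, 19n) ~ (387420489/16777216)^(19n) · sqrt(9/(16π·19n))

Write N = 19n. Apply Stirling to each factorial:
  (9N)! ~ sqrt(2π·9N) · (9N/e)^(9N),
  N! ~ sqrt(2π N) · (N/e)^N,
  (8N)! ~ sqrt(2π·8N) · (8N/e)^(8N).
The exponential factors combine to (9N)^(9N) / (N^N · (8N)^(8N)) = 9^(9N)/8^(8N) = (9^9/8^8)^N = (387420489/16777216)^N.
The square-root prefactors combine to sqrt(2π·9N) / (sqrt(2π N)·sqrt(2π·8N)) = sqrt(9 / (2π·8·N)) = sqrt(9/(16π·19n)).
Substituting N = 19n: C(171n, 19n) ~ (387420489/16777216)^(19n) · sqrt(9/(16π·19n)).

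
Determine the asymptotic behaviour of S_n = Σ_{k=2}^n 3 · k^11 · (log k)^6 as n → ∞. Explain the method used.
S_n ~ n^12 · (log n)^6 / 4

By integral comparison, S_n = ∫_1^n 3 · x^11 · (log x)^6 dx + O(n^11 · (log n)^6). For the integral, the leading term of ∫_1^n x^11 (log x)^6 dx is n^12/12 · (log n)^6 (by repeated integration by parts; each step lowers the log-exponent and produces a relatively O(1/log n) correction). Hence S_n ~ n^12 · (log n)^6 / 4.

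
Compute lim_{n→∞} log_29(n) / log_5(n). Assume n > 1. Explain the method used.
lim = ln(5) / ln(29) = log_29(5)

Change of base: log_29(n) = ln n / ln 29 and log_5(n) = ln n / ln 5. The ratio is (ln n / ln 29) · (ln 5 / ln n) = ln 5 / ln 29, a constant independent of n. So the limit is ln 5 / ln 29 = log_29(5).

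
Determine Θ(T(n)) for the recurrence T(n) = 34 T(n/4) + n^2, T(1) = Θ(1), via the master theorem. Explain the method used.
T(n) = Θ(n^(log_4 34))

Master theorem: compare f(n) = n^2 to n^(log_4 34) where log_4 34 ≈ 2.544. Since 2 < log_4 34, we have f(n) = O(n^(log_4 34 − ε)) for some ε > 0 — Case 1. Hence T(n) = Θ(n^(log_4 34)).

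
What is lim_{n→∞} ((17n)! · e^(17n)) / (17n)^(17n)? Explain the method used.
lim = ∞

Stirling: (17n)! ~ sqrt(2π·17n) · (17n/e)^(17n). Hence
  (17n)! · e^(17n) / (17n)^(17n) ~ sqrt(2π·17n) = sqrt(2π·17) · sqrt(n) → ∞.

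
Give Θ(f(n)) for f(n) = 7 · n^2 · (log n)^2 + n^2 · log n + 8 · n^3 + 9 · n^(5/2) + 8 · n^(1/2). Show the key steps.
f(n) ∈ Θ(n^3)

Compare the terms by growth order. For large n, n^a · (log n)^b dominates n^a' · (log n)^b' iff a > a', or (a = a' and b > b'). Ranking the 5 terms shows the dominant one is 8 · n^3. Hence f(n) ∈ Θ(n^3).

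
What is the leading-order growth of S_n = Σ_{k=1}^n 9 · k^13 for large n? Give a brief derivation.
S_n ~ 9 · n^14 / 14

By integral comparison (Euler-Maclaurin), Σ_{k=1}^n 9 · k^13 = 9 · ∫_0^n x^13 dx + O(n^13) = 9 · n^14/14 + O(n^13). (Equivalently, Faulhaber's formula gives the same leading term.)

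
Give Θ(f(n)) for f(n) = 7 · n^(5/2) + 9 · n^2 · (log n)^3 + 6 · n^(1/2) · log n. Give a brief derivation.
f(n) ∈ Θ(n^(5/2))

Compare the terms by growth order. For large n, n^a · (log n)^b dominates n^a' · (log n)^b' iff a > a', or (a = a' and b > b'). Ranking the 3 terms shows the dominant one is 7 · n^(5/2). Hence f(n) ∈ Θ(n^(5/2)).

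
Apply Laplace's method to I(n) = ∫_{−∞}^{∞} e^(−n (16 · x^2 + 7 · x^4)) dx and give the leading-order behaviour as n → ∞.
I(n) ~ sqrt(π/(16n))

φ(x) = 16 · x^2 + 7 · x^4 has its unique global minimum at x* = 0 (since φ'(x) = 32x + 28x^3 = 0 only at x = 0 for real x with both coefficients positive, and φ → ∞ as |x| → ∞). At x* = 0, φ(0) = 0 and φ''(0) = 32. Laplace's method then gives
  I(n) ~ sqrt(2π / (n · φ''(0))) · e^(−n φ(0)) = sqrt(2π / (32n)) = sqrt(π/(16n)).
The 7 · x^4 term contributes only at subleading order (an O(1/n) relative correction).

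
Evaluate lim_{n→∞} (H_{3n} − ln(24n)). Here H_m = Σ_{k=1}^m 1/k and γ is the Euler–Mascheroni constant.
lim = −ln 8 + γ

By Euler-Maclaurin, H_m = ln m + γ + O(1/m). So
  H_{3n} − ln(24n) = ln(3n) + γ − ln(24n) + O(1/n)
                       = ln(3/24) + γ + O(1/n).
Hence the limit is ln(3/24) + γ (= −ln 8).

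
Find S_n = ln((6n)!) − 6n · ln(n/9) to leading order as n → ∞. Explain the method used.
S_n ~ 6n · (ln 54 − 1) + O(ln n)

Stirling: ln((6n)!) = 6n ln(6n) − 6n + O(ln n).
  S_n = 6n ln(6n) − 6n − 6n ln(n/9) + O(ln n)
      = 6n ln(6n) − 6n ln n + 6n ln 9 − 6n + O(ln n)
      = 6n ln 6 + 6n ln 9 − 6n + O(ln n)
      = 6n (ln 54 − 1) + O(ln n).
Numerically ln(54) − 1 ≈ 2.9890.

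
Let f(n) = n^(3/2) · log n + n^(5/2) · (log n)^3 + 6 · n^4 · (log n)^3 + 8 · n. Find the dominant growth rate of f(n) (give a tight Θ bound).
f(n) ∈ Θ(n^4 · (log n)^3)

Compare the terms by growth order. For large n, n^a · (log n)^b dominates n^a' · (log n)^b' iff a > a', or (a = a' and b > b'). Ranking the 4 terms shows the dominant one is 6 · n^4 · (log n)^3. Hence f(n) ∈ Θ(n^4 · (log n)^3).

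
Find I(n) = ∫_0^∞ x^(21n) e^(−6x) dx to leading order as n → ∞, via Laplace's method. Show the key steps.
I(n) ~ (sqrt(2π·21n) / 6) · (21n/(6e))^(21n)

Write the integrand as exp(21n ln x − 6x) and set f(x) = 21n ln x − 6x. Then f'(x) = 21n/x − 6 = 0 at x* = 21n/6, and f''(x*) = −21n/x*^2 = −6^2/(21n). Laplace's method (interior maximum) gives
  I(n) ~ e^(f(x*)) · sqrt(2π / |f''(x*)|)
        = exp(21n ln(21n/6) − 21n) · sqrt(2π · 21n / 6^2)
        = (21n/6)^(21n) e^(−21n) · sqrt(2π·21n) / 6
        = (sqrt(2π·21n) / 6) · (21n/(6e))^(21n).
This matches Γ(21n+1)/6^(21n+1) with Stirling applied to Γ.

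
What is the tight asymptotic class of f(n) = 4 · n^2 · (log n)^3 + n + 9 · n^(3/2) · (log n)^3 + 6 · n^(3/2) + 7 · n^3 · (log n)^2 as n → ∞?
f(n) ∈ Θ(n^3 · (log n)^2)

Compare the terms by growth order. For large n, n^a · (log n)^b dominates n^a' · (log n)^b' iff a > a', or (a = a' and b > b'). Ranking the 5 terms shows the dominant one is 7 · n^3 · (log n)^2. Hence f(n) ∈ Θ(n^3 · (log n)^2).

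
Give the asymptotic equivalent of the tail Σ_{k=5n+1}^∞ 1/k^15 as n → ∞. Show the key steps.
Σ_{k>5n} 1/k^15 ~ 1/(14 · (5n)^14)

Compare to the integral: ∫_{5n}^∞ x^(−15) dx = [−x^(−14)/14]_{5n}^∞ = 1/((15−1)·(5n)^14). Euler-Maclaurin then gives
  Σ_{k>5n} 1/k^15 = ∫_{5n}^∞ dx/x^15 − 1/(2·(5n)^15) + O(1/(5n)^16).
(Equivalently this is ζ(15) − Σ_{k≤5n} 1/k^15.)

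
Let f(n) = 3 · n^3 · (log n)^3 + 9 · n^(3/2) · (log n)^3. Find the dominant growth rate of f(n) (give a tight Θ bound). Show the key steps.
f(n) ∈ Θ(n^3 · (log n)^3)

Compare the terms by growth order. For large n, n^a · (log n)^b dominates n^a' · (log n)^b' iff a > a', or (a = a' and b > b'). Ranking the 2 terms shows the dominant one is 3 · n^3 · (log n)^3. Hence f(n) ∈ Θ(n^3 · (log n)^3).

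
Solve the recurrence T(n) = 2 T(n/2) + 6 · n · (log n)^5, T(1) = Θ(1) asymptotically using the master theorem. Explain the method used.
T(n) = Θ(n · (log n)^6)

Here log_2 2 = 1 and f(n) = 6 · n · (log n)^5 = Θ(n^(log_2 2) · (log n)^5). This is the extended Case 2 of the master theorem (f matches the critical exponent up to log factors), giving T(n) = Θ(n^(log_2 2) · (log n)^(5+1)) = Θ(n · (log n)^6).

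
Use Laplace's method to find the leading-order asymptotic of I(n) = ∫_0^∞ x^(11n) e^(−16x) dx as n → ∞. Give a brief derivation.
I(n) ~ (sqrt(2π·11n) / 16) · (11n/(16e))^(11n)

Write the integrand as exp(11n ln x − 16x) and set f(x) = 11n ln x − 16x. Then f'(x) = 11n/x − 16 = 0 at x* = 11n/16, and f''(x*) = −11n/x*^2 = −16^2/(11n). Laplace's method (interior maximum) gives
  I(n) ~ e^(f(x*)) · sqrt(2π / |f''(x*)|)
        = exp(11n ln(11n/16) − 11n) · sqrt(2π · 11n / 16^2)
        = (11n/16)^(11n) e^(−11n) · sqrt(2π·11n) / 16
        = (sqrt(2π·11n) / 16) · (11n/(16e))^(11n).
This matches Γ(11n+1)/16^(11n+1) with Stirling applied to Γ.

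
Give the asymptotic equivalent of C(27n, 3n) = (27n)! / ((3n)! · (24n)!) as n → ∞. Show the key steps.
C(27n, 3n) ~ (387420489/16777216)^(3n) · sqrt(9/(16π·3n))

Write N = 3n. Apply Stirling to each factorial:
  (9N)! ~ sqrt(2π·9N) · (9N/e)^(9N),
  N! ~ sqrt(2π N) · (N/e)^N,
  (8N)! ~ sqrt(2π·8N) · (8N/e)^(8N).
The exponential factors combine to (9N)^(9N) / (N^N · (8N)^(8N)) = 9^(9N)/8^(8N) = (9^9/8^8)^N = (387420489/16777216)^N.
The square-root prefactors combine to sqrt(2π·9N) / (sqrt(2π N)·sqrt(2π·8N)) = sqrt(9 / (2π·8·N)) = sqrt(9/(16π·3n)).
Substituting N = 3n: C(27n, 3n) ~ (387420489/16777216)^(3n) · sqrt(9/(16π·3n)).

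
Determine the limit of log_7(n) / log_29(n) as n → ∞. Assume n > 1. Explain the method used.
lim = ln(29) / ln(7) = log_7(29)

Change of base: log_7(n) = ln n / ln 7 and log_29(n) = ln n / ln 29. The ratio is (ln n / ln 7) · (ln 29 / ln n) = ln 29 / ln 7, a constant independent of n. So the limit is ln 29 / ln 7 = log_7(29).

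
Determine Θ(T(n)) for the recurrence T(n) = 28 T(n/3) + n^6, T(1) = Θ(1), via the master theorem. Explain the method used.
T(n) = Θ(n^6)

log_3 28 ≈ 3.033. f(n) = n^6 dominates n^(log_3 28) since 6 > 3.033, and the regularity condition a·f(n/b) = 28·(n/3)^6 = (28/729)·n^6 ≤ c·f(n) holds with c = 28/729 ≈ 0.0384 < 1. So this is Case 3: T(n) = Θ(f(n)) = Θ(n^6).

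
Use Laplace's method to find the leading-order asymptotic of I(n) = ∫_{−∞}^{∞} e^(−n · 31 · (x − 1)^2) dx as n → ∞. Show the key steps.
I(n) = sqrt(π/(31n))

Here φ(x) = 31 · (x − 1)^2 has its unique minimum at x* = 1 with φ(x*) = 0 and φ''(x*) = 62. Laplace's method gives
  I(n) ~ e^(−n φ(x*)) · sqrt(2π / (n · φ''(x*))) = sqrt(2π / (62n)) = sqrt(π/(31n)).
This is exact: substituting u = (x − 1)·sqrt(31n) gives I(n) = (1/sqrt(31n)) ∫_{−∞}^{∞} e^(−u^2) du = sqrt(π/(31n)).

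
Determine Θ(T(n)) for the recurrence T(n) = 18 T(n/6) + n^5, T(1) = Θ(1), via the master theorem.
T(n) = Θ(n^5)

log_6 18 ≈ 1.613. f(n) = n^5 dominates n^(log_6 18) since 5 > 1.613, and the regularity condition a·f(n/b) = 18·(n/6)^5 = (18/7776)·n^5 ≤ c·f(n) holds with c = 18/7776 ≈ 0.00231 < 1. So this is Case 3: T(n) = Θ(f(n)) = Θ(n^5).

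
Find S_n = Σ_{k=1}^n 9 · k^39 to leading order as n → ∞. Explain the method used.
S_n ~ 9 · n^40 / 40

By integral comparison (Euler-Maclaurin), Σ_{k=1}^n 9 · k^39 = 9 · ∫_0^n x^39 dx + O(n^39) = 9 · n^40/40 + O(n^39). (Equivalently, Faulhaber's formula gives the same leading term.)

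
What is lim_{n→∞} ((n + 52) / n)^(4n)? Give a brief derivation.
lim = e^208

Rewrite as (1 + 52/n)^(4n). By the standard limit (1 + x/n)^n → e^x, we have (1 + 52/n)^n → e^52, and raising to the 4th power gives e^208.
More precisely, ln[(1 + 52/n)^(4n)] = 4n · ln(1 + 52/n) = 4n · (52/n + O(1/n^2)) = 208 + O(1/n) → 208.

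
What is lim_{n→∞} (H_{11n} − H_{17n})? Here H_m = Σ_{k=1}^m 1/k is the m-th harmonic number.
lim = ln(11/17)

Euler-Maclaurin gives H_m = ln m + γ + 1/(2m) + O(1/m^2). The γ and O(1/m) terms cancel in the difference:
  H_{11n} − H_{17n} = ln(11n) − ln(17n) + O(1/n) = ln(11/17) + O(1/n).
Hence the limit is ln(11/17).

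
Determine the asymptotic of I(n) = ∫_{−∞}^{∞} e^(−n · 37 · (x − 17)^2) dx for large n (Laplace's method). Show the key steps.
I(n) = sqrt(π/(37n))

Here φ(x) = 37 · (x − 17)^2 has its unique minimum at x* = 17 with φ(x*) = 0 and φ''(x*) = 74. Laplace's method gives
  I(n) ~ e^(−n φ(x*)) · sqrt(2π / (n · φ''(x*))) = sqrt(2π / (74n)) = sqrt(π/(37n)).
This is exact: substituting u = (x − 17)·sqrt(37n) gives I(n) = (1/sqrt(37n)) ∫_{−∞}^{∞} e^(−u^2) du = sqrt(π/(37n)).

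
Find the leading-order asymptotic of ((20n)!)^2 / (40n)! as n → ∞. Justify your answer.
((20n)!)^2/(40n)! ~ ((2π·20n)^(1/2) / sqrt(2)) · 2^(−2·20n)  →  0

Write N = 20n. Stirling: N! ~ sqrt(2π N)(N/e)^N and (2N)! ~ sqrt(2π·2N)·(2N/e)^(2N).
  (N!)^2/(2N)! ~ (2π N)^(2/2) (N/e)^(2N) / [sqrt(2π·2N) (2N/e)^(2N)]
     = (2π N)^(2/2) / sqrt(2π·2N) · (N/(2N))^(2N)
     = (2π N)^((2−1)/2) / sqrt(2) · 2^(−2N).
Since 2^2 > 1, the factor 2^(−2N) decays exponentially, so the ratio → 0. Substituting N = 20n gives the stated form.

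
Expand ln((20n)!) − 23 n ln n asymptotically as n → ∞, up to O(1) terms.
ln((20n)!) − 23 n ln n = −3 n ln n + 20(ln 20 − 1) n + (1/2) ln(2π·20n) + O(1/n)

Stirling: ln((20n)!) = 20n ln(20n) − 20n + (1/2) ln(2π·20n) + O(1/n).
Expand 20n ln(20n) = 20n (ln n + ln 20) = 20n ln n + 20n ln 20.
Subtract 23n ln n: leading term is (20 − 23) n ln n = −3 n ln n. The next term is 20n ln 20 − 20n = 20(ln 20 − 1) n. Then the (1/2) ln(2π·20n) correction.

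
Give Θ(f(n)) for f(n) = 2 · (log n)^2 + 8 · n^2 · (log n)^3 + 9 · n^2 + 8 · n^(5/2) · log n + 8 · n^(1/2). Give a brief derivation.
f(n) ∈ Θ(n^(5/2) · log n)

Compare the terms by growth order. For large n, n^a · (log n)^b dominates n^a' · (log n)^b' iff a > a', or (a = a' and b > b'). Ranking the 5 terms shows the dominant one is 8 · n^(5/2) · log n. Hence f(n) ∈ Θ(n^(5/2) · log n).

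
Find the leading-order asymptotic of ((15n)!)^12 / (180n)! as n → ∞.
((15n)!)^12/(180n)! ~ ((2π·15n)^(11/2) / sqrt(12)) · 12^(−12·15n)  →  0

Write N = 15n. Stirling: N! ~ sqrt(2π N)(N/e)^N and (12N)! ~ sqrt(2π·12N)·(12N/e)^(12N).
  (N!)^12/(12N)! ~ (2π N)^(12/2) (N/e)^(12N) / [sqrt(2π·12N) (12N/e)^(12N)]
     = (2π N)^(12/2) / sqrt(2π·12N) · (N/(12N))^(12N)
     = (2π N)^((12−1)/2) / sqrt(12) · 12^(−12N).
Since 12^12 > 1, the factor 12^(−12N) decays exponentially, so the ratio → 0. Substituting N = 15n gives the stated form.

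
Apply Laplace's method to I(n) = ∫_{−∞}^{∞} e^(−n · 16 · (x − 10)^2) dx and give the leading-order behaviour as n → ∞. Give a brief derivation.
I(n) = sqrt(π/(16n))

Here φ(x) = 16 · (x − 10)^2 has its unique minimum at x* = 10 with φ(x*) = 0 and φ''(x*) = 32. Laplace's method gives
  I(n) ~ e^(−n φ(x*)) · sqrt(2π / (n · φ''(x*))) = sqrt(2π / (32n)) = sqrt(π/(16n)).
This is exact: substituting u = (x − 10)·sqrt(16n) gives I(n) = (1/sqrt(16n)) ∫_{−∞}^{∞} e^(−u^2) du = sqrt(π/(16n)).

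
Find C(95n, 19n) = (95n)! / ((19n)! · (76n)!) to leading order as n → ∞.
C(95n, 19n) ~ (3125/256)^(19n) · sqrt(5/(8π·19n))

Write N = 19n. Apply Stirling to each factorial:
  (5N)! ~ sqrt(2π·5N) · (5N/e)^(5N),
  N! ~ sqrt(2π N) · (N/e)^N,
  (4N)! ~ sqrt(2π·4N) · (4N/e)^(4N).
The exponential factors combine to (5N)^(5N) / (N^N · (4N)^(4N)) = 5^(5N)/4^(4N) = (5^5/4^4)^N = (3125/256)^N.
The square-root prefactors combine to sqrt(2π·5N) / (sqrt(2π N)·sqrt(2π·4N)) = sqrt(5 / (2π·4·N)) = sqrt(5/(8π·19n)).
Substituting N = 19n: C(95n, 19n) ~ (3125/256)^(19n) · sqrt(5/(8π·19n)).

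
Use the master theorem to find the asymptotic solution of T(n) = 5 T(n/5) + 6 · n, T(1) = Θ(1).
T(n) = Θ(n log n)

log_5 5 = 1, and f(n) = 6 · n = Θ(n^(log_5 5)). This is Case 2 of the master theorem: T(n) = Θ(f(n) · log n) = Θ(n log n).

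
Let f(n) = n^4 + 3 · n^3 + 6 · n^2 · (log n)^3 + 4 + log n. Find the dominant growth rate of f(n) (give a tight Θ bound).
f(n) ∈ Θ(n^4)

Compare the terms by growth order. For large n, n^a · (log n)^b dominates n^a' · (log n)^b' iff a > a', or (a = a' and b > b'). Ranking the 5 terms shows the dominant one is n^4. Hence f(n) ∈ Θ(n^4).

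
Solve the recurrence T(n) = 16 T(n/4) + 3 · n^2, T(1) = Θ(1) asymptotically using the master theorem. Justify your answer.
T(n) = Θ(n^2 log n)

log_4 16 = 2, and f(n) = 3 · n^2 = Θ(n^(log_4 16)). This is Case 2 of the master theorem: T(n) = Θ(f(n) · log n) = Θ(n^2 log n).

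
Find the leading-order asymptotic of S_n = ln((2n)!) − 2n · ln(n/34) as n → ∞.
S_n ~ 2n · (ln 68 − 1) + O(ln n)

Stirling: ln((2n)!) = 2n ln(2n) − 2n + O(ln n).
  S_n = 2n ln(2n) − 2n − 2n ln(n/34) + O(ln n)
      = 2n ln(2n) − 2n ln n + 2n ln 34 − 2n + O(ln n)
      = 2n ln 2 + 2n ln 34 − 2n + O(ln n)
      = 2n (ln 68 − 1) + O(ln n).
Numerically ln(68) − 1 ≈ 3.2195.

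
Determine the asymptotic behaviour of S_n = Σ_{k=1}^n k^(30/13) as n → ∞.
S_n ~ (13/43) · n^(43/13)

Integral comparison: Σ_{k=1}^n k^(30/13) = ∫_0^n x^(30/13) dx + O(n^(30/13)). The integral is n^(1 + 30/13) / (1 + 30/13) = n^((30+13)/13) / ((30+13)/13) = (13/43) · n^(43/13).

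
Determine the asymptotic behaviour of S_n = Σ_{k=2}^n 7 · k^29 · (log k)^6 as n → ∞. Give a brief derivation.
S_n ~ 7 · n^30 · (log n)^6 / 30

By integral comparison, S_n = ∫_1^n 7 · x^29 · (log x)^6 dx + O(n^29 · (log n)^6). For the integral, the leading term of ∫_1^n x^29 (log x)^6 dx is n^30/30 · (log n)^6 (by repeated integration by parts; each step lowers the log-exponent and produces a relatively O(1/log n) correction). Hence S_n ~ 7 · n^30 · (log n)^6 / 30.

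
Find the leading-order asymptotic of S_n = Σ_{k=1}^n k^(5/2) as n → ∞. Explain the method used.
S_n ~ (2/7) · n^(7/2)

Integral comparison: Σ_{k=1}^n k^(5/2) = ∫_0^n x^(5/2) dx + O(n^(5/2)). The integral is n^(1 + 5/2) / (1 + 5/2) = n^((5+2)/2) / ((5+2)/2) = (2/7) · n^(7/2).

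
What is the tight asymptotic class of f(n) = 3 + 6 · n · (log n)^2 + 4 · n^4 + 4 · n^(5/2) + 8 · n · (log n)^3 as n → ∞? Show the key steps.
f(n) ∈ Θ(n^4)

Compare the terms by growth order. For large n, n^a · (log n)^b dominates n^a' · (log n)^b' iff a > a', or (a = a' and b > b'). Ranking the 5 terms shows the dominant one is 4 · n^4. Hence f(n) ∈ Θ(n^4).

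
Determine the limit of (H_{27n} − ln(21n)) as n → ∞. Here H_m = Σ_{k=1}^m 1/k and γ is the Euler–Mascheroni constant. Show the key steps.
lim = ln(9/7) + γ

By Euler-Maclaurin, H_m = ln m + γ + O(1/m). So
  H_{27n} − ln(21n) = ln(27n) + γ − ln(21n) + O(1/n)
                       = ln(27/21) + γ + O(1/n).
Hence the limit is ln(27/21) + γ (= ln(9/7)).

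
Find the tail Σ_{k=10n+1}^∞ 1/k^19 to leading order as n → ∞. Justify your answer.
Σ_{k>10n} 1/k^19 ~ 1/(18 · (10n)^18)

Compare to the integral: ∫_{10n}^∞ x^(−19) dx = [−x^(−18)/18]_{10n}^∞ = 1/((19−1)·(10n)^18). Euler-Maclaurin then gives
  Σ_{k>10n} 1/k^19 = ∫_{10n}^∞ dx/x^19 − 1/(2·(10n)^19) + O(1/(10n)^20).
(Equivalently this is ζ(19) − Σ_{k≤10n} 1/k^19.)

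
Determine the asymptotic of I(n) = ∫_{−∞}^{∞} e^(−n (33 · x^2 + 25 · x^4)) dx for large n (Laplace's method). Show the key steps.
I(n) ~ sqrt(π/(33n))

φ(x) = 33 · x^2 + 25 · x^4 has its unique global minimum at x* = 0 (since φ'(x) = 66x + 100x^3 = 0 only at x = 0 for real x with both coefficients positive, and φ → ∞ as |x| → ∞). At x* = 0, φ(0) = 0 and φ''(0) = 66. Laplace's method then gives
  I(n) ~ sqrt(2π / (n · φ''(0))) · e^(−n φ(0)) = sqrt(2π / (66n)) = sqrt(π/(33n)).
The 25 · x^4 term contributes only at subleading order (an O(1/n) relative correction).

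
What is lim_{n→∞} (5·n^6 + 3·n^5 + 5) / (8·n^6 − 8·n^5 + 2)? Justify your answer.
lim = 5/8

For large n the leading n^6 terms dominate both numerator and denominator. Dividing top and bottom by n^6, every other term tends to 0, leaving 5/8.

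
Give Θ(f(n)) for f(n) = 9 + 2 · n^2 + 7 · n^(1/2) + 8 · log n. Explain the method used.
f(n) ∈ Θ(n^2)

Compare the terms by growth order. For large n, n^a · (log n)^b dominates n^a' · (log n)^b' iff a > a', or (a = a' and b > b'). Ranking the 4 terms shows the dominant one is 2 · n^2. Hence f(n) ∈ Θ(n^2).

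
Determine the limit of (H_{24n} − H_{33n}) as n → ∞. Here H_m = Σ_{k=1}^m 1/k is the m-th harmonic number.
lim = ln(24/33) = ln(8/11)

Euler-Maclaurin gives H_m = ln m + γ + 1/(2m) + O(1/m^2). The γ and O(1/m) terms cancel in the difference:
  H_{24n} − H_{33n} = ln(24n) − ln(33n) + O(1/n) = ln(24/33) + O(1/n).
Hence the limit is ln(24/33) = ln(8/11).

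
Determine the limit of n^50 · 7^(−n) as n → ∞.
lim = 0

Exponentials with base > 1 dominate every fixed polynomial: for any fixed c, n^c / 7^n → 0 as n → ∞ (e.g. by the ratio test, or by writing 7^n = e^(n ln 7) and noting e^(n ln 7) / n^c → ∞). Hence n^50 · 7^(−n) = n^50 / 7^n → 0.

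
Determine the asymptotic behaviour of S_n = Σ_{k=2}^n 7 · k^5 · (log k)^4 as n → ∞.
S_n ~ 7 · n^6 · (log n)^4 / 6

By integral comparison, S_n = ∫_1^n 7 · x^5 · (log x)^4 dx + O(n^5 · (log n)^4). For the integral, the leading term of ∫_1^n x^5 (log x)^4 dx is n^6/6 · (log n)^4 (by repeated integration by parts; each step lowers the log-exponent and produces a relatively O(1/log n) correction). Hence S_n ~ 7 · n^6 · (log n)^4 / 6.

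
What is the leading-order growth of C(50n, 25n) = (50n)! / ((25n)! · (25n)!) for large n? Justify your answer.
C(50n, 25n) ~ (4)^(25n) · sqrt(1/(π·25n))

Write N = 25n. Apply Stirling to each factorial:
  (2N)! ~ sqrt(2π·2N) · (2N/e)^(2N),
  N! ~ sqrt(2π N) · (N/e)^N,
  (1N)! ~ sqrt(2π·1N) · (1N/e)^(1N).
The exponential factors combine to (2N)^(2N) / (N^N · (1N)^(1N)) = 2^(2N)/1^(1N) = (2^2/1^1)^N = (4)^N.
The square-root prefactors combine to sqrt(2π·2N) / (sqrt(2π N)·sqrt(2π·1N)) = sqrt(2 / (2π·1·N)) = sqrt(1/(π·25n)).
Substituting N = 25n: C(50n, 25n) ~ (4)^(25n) · sqrt(1/(π·25n)).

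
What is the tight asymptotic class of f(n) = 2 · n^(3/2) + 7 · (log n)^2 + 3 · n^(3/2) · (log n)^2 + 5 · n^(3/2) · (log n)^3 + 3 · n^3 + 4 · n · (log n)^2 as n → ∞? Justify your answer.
f(n) ∈ Θ(n^3)

Compare the terms by growth order. For large n, n^a · (log n)^b dominates n^a' · (log n)^b' iff a > a', or (a = a' and b > b'). Ranking the 6 terms shows the dominant one is 3 · n^3. Hence f(n) ∈ Θ(n^3).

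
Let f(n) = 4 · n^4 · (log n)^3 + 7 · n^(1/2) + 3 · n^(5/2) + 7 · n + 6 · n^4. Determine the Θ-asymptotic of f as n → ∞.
f(n) ∈ Θ(n^4 · (log n)^3)

Compare the terms by growth order. For large n, n^a · (log n)^b dominates n^a' · (log n)^b' iff a > a', or (a = a' and b > b'). Ranking the 5 terms shows the dominant one is 4 · n^4 · (log n)^3. Hence f(n) ∈ Θ(n^4 · (log n)^3).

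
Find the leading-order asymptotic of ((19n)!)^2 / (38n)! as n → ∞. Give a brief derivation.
((19n)!)^2/(38n)! ~ ((2π·19n)^(1/2) / sqrt(2)) · 2^(−2·19n)  →  0

Write N = 19n. Stirling: N! ~ sqrt(2π N)(N/e)^N and (2N)! ~ sqrt(2π·2N)·(2N/e)^(2N).
  (N!)^2/(2N)! ~ (2π N)^(2/2) (N/e)^(2N) / [sqrt(2π·2N) (2N/e)^(2N)]
     = (2π N)^(2/2) / sqrt(2π·2N) · (N/(2N))^(2N)
     = (2π N)^((2−1)/2) / sqrt(2) · 2^(−2N).
Since 2^2 > 1, the factor 2^(−2N) decays exponentially, so the ratio → 0. Substituting N = 19n gives the stated form.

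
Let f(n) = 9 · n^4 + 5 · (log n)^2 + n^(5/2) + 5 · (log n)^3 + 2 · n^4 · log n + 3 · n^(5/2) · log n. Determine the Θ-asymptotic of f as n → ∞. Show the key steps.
f(n) ∈ Θ(n^4 · log n)

Compare the terms by growth order. For large n, n^a · (log n)^b dominates n^a' · (log n)^b' iff a > a', or (a = a' and b > b'). Ranking the 6 terms shows the dominant one is 2 · n^4 · log n. Hence f(n) ∈ Θ(n^4 · log n).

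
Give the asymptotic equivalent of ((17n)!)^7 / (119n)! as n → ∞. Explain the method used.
((17n)!)^7/(119n)! ~ ((2π·17n)^(6/2) / sqrt(7)) · 7^(−7·17n)  →  0

Write N = 17n. Stirling: N! ~ sqrt(2π N)(N/e)^N and (7N)! ~ sqrt(2π·7N)·(7N/e)^(7N).
  (N!)^7/(7N)! ~ (2π N)^(7/2) (N/e)^(7N) / [sqrt(2π·7N) (7N/e)^(7N)]
     = (2π N)^(7/2) / sqrt(2π·7N) · (N/(7N))^(7N)
     = (2π N)^((7−1)/2) / sqrt(7) · 7^(−7N).
Since 7^7 > 1, the factor 7^(−7N) decays exponentially, so the ratio → 0. Substituting N = 17n gives the stated form.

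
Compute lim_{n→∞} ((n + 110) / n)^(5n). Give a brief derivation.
lim = e^550

Rewrite as (1 + 110/n)^(5n). By the standard limit (1 + x/n)^n → e^x, we have (1 + 110/n)^n → e^110, and raising to the 5th power gives e^550.
More precisely, ln[(1 + 110/n)^(5n)] = 5n · ln(1 + 110/n) = 5n · (110/n + O(1/n^2)) = 550 + O(1/n) → 550.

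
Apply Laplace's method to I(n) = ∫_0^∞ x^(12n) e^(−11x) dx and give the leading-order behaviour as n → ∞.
I(n) ~ (sqrt(2π·12n) / 11) · (12n/(11e))^(12n)

Write the integrand as exp(12n ln x − 11x) and set f(x) = 12n ln x − 11x. Then f'(x) = 12n/x − 11 = 0 at x* = 12n/11, and f''(x*) = −12n/x*^2 = −11^2/(12n). Laplace's method (interior maximum) gives
  I(n) ~ e^(f(x*)) · sqrt(2π / |f''(x*)|)
        = exp(12n ln(12n/11) − 12n) · sqrt(2π · 12n / 11^2)
        = (12n/11)^(12n) e^(−12n) · sqrt(2π·12n) / 11
        = (sqrt(2π·12n) / 11) · (12n/(11e))^(12n).
This matches Γ(12n+1)/11^(12n+1) with Stirling applied to Γ.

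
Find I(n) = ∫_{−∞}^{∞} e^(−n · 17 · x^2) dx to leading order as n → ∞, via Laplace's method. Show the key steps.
I(n) = sqrt(π/(17n))

Here φ(x) = 17 · x^2 has its unique minimum at x* = 0 with φ(x*) = 0 and φ''(x*) = 34. Laplace's method gives
  I(n) ~ e^(−n φ(x*)) · sqrt(2π / (n · φ''(x*))) = sqrt(2π / (34n)) = sqrt(π/(17n)).
This is exact: substituting u = (x − 0)·sqrt(17n) gives I(n) = (1/sqrt(17n)) ∫_{−∞}^{∞} e^(−u^2) du = sqrt(π/(17n)).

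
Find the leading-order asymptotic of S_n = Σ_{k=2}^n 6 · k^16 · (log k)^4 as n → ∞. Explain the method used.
S_n ~ 6 · n^17 · (log n)^4 / 17

By integral comparison, S_n = ∫_1^n 6 · x^16 · (log x)^4 dx + O(n^16 · (log n)^4). For the integral, the leading term of ∫_1^n x^16 (log x)^4 dx is n^17/17 · (log n)^4 (by repeated integration by parts; each step lowers the log-exponent and produces a relatively O(1/log n) correction). Hence S_n ~ 6 · n^17 · (log n)^4 / 17.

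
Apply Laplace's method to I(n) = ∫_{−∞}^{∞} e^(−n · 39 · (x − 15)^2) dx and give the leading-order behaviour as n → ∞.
I(n) = sqrt(π/(39n))

Here φ(x) = 39 · (x − 15)^2 has its unique minimum at x* = 15 with φ(x*) = 0 and φ''(x*) = 78. Laplace's method gives
  I(n) ~ e^(−n φ(x*)) · sqrt(2π / (n · φ''(x*))) = sqrt(2π / (78n)) = sqrt(π/(39n)).
This is exact: substituting u = (x − 15)·sqrt(39n) gives I(n) = (1/sqrt(39n)) ∫_{−∞}^{∞} e^(−u^2) du = sqrt(π/(39n)).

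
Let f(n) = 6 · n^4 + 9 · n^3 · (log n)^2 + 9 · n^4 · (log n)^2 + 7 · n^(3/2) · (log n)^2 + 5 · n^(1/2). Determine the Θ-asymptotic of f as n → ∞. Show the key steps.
f(n) ∈ Θ(n^4 · (log n)^2)

Compare the terms by growth order. For large n, n^a · (log n)^b dominates n^a' · (log n)^b' iff a > a', or (a = a' and b > b'). Ranking the 5 terms shows the dominant one is 9 · n^4 · (log n)^2. Hence f(n) ∈ Θ(n^4 · (log n)^2).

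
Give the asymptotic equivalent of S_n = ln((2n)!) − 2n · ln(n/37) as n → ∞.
S_n ~ 2n · (ln 74 − 1) + O(ln n)

Stirling: ln((2n)!) = 2n ln(2n) − 2n + O(ln n).
  S_n = 2n ln(2n) − 2n − 2n ln(n/37) + O(ln n)
      = 2n ln(2n) − 2n ln n + 2n ln 37 − 2n + O(ln n)
      = 2n ln 2 + 2n ln 37 − 2n + O(ln n)
      = 2n (ln 74 − 1) + O(ln n).
Numerically ln(74) − 1 ≈ 3.3041.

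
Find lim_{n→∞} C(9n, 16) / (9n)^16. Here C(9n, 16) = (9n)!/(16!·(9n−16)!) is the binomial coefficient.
lim = 1/16! = 1/20922789888000

With N = 9n → ∞: C(N, 16) / N^16 = [N(N−1)…(N−15)] / (16! · N^16) = (1/16!) · 1 · (1 − 1/(9n)) · … · (1 − 15/(9n)). Each factor → 1 as N → ∞, so the limit is 1/16! = 1/20922789888000.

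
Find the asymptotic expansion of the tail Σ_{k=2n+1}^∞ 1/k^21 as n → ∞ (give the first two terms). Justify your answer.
Σ_{k>2n} 1/k^21 = 1/(20 · (2n)^20) − 1/(2 · (2n)^21) + O(1/(2n)^22)

Compare to the integral: ∫_{2n}^∞ x^(−21) dx = [−x^(−20)/20]_{2n}^∞ = 1/((21−1)·(2n)^20). The Euler-Maclaurin correction adds −f(2n)/2 = −1/(2·(2n)^21). Euler-Maclaurin then gives
  Σ_{k>2n} 1/k^21 = ∫_{2n}^∞ dx/x^21 − 1/(2·(2n)^21) + O(1/(2n)^22).
(Equivalently this is ζ(21) − Σ_{k≤2n} 1/k^21.)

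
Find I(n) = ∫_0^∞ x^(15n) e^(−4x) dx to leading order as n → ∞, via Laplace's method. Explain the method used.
I(n) ~ (sqrt(2π·15n) / 4) · (15n/(4e))^(15n)

Write the integrand as exp(15n ln x − 4x) and set f(x) = 15n ln x − 4x. Then f'(x) = 15n/x − 4 = 0 at x* = 15n/4, and f''(x*) = −15n/x*^2 = −4^2/(15n). Laplace's method (interior maximum) gives
  I(n) ~ e^(f(x*)) · sqrt(2π / |f''(x*)|)
        = exp(15n ln(15n/4) − 15n) · sqrt(2π · 15n / 4^2)
        = (15n/4)^(15n) e^(−15n) · sqrt(2π·15n) / 4
        = (sqrt(2π·15n) / 4) · (15n/(4e))^(15n).
This matches Γ(15n+1)/4^(15n+1) with Stirling applied to Γ.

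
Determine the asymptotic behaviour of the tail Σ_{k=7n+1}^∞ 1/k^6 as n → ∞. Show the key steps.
Σ_{k>7n} 1/k^6 ~ 1/(5 · (7n)^5)

Compare to the integral: ∫_{7n}^∞ x^(−6) dx = [−x^(−5)/5]_{7n}^∞ = 1/((6−1)·(7n)^5). Euler-Maclaurin then gives
  Σ_{k>7n} 1/k^6 = ∫_{7n}^∞ dx/x^6 − 1/(2·(7n)^6) + O(1/(7n)^7).
(Equivalently this is ζ(6) − Σ_{k≤7n} 1/k^6.)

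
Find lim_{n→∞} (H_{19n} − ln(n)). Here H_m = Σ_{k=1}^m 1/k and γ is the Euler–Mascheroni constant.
lim = ln 19 + γ

By Euler-Maclaurin, H_m = ln m + γ + O(1/m). So
  H_{19n} − ln(n) = ln(19n) + γ − ln(n) + O(1/n)
                       = ln(19/1) + γ + O(1/n).
Hence the limit is ln(19/1) + γ.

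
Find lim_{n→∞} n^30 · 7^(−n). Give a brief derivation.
lim = 0

Exponentials with base > 1 dominate every fixed polynomial: for any fixed c, n^c / 7^n → 0 as n → ∞ (e.g. by the ratio test, or by writing 7^n = e^(n ln 7) and noting e^(n ln 7) / n^c → ∞). Hence n^30 · 7^(−n) = n^30 / 7^n → 0.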